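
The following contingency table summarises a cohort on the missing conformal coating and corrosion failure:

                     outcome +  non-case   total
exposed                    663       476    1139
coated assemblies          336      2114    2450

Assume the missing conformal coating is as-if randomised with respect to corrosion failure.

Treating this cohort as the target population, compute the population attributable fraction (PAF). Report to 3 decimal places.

p₁ = P(outcome | exposed) = 663/1139 = 0.58209
p₀ = P(outcome | unexposed) = 336/2450 = 0.13714
Exposure prevalence π = 1139/3589 = 0.31736; overall risk P(Y=1) = 0.27835.
Under exogeneity, PAF = [P(Y=1) − p₀]/P(Y=1).
PAF = (0.27835 − 0.13714) / 0.27835 ≈ 0.5073

PAF ≈ 0.507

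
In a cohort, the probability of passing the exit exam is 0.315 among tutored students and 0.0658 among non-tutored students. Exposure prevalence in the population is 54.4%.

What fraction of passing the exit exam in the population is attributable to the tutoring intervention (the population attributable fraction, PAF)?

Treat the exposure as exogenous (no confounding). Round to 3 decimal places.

PAF ≈ 0.673

Let p₁ = 0.315, p₀ = 0.0658.
Overall risk P(Y=1) = π·p₁ + (1−π)·p₀ = 0.544×0.315 + 0.456×0.0658 = 0.20136.
Under exogeneity, PAF = [P(Y=1) − p₀] / P(Y=1).
PAF = (0.20136 − 0.0658) / 0.20136 ≈ 0.6732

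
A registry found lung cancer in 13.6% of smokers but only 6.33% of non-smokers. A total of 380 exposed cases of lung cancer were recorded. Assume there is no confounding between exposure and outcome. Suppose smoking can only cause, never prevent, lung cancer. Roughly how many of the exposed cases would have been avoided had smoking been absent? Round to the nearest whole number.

about 203 cases

p₁ = 0.136, p₀ = 0.0633.
PN = (p₁ − p₀)/p₁ = (0.136 − 0.0633) / 0.136 ≈ 0.53456.
Attributable cases ≈ PN × (exposed cases) = 0.53456 × 380 ≈ 203.13.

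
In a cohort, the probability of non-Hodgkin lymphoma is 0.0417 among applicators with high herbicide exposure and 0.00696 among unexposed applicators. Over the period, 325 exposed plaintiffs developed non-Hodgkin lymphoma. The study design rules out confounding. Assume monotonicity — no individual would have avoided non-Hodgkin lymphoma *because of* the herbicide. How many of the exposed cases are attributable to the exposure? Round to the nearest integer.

about 271 cases

Let p₁ = 0.0417, p₀ = 0.00696.
PN = (p₁ − p₀)/p₁ = (0.0417 − 0.00696) / 0.0417 ≈ 0.83309.
Attributable cases ≈ PN × (exposed cases) = 0.83309 × 325 ≈ 270.76.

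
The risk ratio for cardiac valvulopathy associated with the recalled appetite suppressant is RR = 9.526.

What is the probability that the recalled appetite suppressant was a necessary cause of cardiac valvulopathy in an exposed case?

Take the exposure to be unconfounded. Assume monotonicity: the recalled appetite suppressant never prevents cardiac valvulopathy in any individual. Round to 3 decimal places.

Under exogeneity and monotonicity, PN = (RR − 1) / RR = 1 − 1/RR.
PN = (9.526 − 1) / 9.526 = 8.526 / 9.526 ≈ 0.8950

PN ≈ 0.895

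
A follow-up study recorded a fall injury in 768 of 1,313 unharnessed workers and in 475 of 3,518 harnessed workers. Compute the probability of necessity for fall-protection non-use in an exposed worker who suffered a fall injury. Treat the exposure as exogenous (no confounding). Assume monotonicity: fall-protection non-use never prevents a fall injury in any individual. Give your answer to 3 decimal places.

PN ≈ 0.769

p₁ = P(outcome | exposed) = 768/1313 = 0.58492
p₀ = P(outcome | unexposed) = 475/3518 = 0.13502
Under exogeneity and monotonicity, PN = (p₁ − p₀) / p₁.
PN = (0.58492 − 0.13502) / 0.58492 = 0.4499 / 0.58492 ≈ 0.7692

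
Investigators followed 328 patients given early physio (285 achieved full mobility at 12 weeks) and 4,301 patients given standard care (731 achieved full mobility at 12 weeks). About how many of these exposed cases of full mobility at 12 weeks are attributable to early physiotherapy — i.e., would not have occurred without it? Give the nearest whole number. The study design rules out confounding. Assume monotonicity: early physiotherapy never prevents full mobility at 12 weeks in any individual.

about 229 cases

p₁ = P(outcome | exposed) = 285/328 = 0.8689
p₀ = P(outcome | unexposed) = 731/4301 = 0.16996
PN = (p₁ − p₀)/p₁ = (0.8689 − 0.16996) / 0.8689 ≈ 0.80440.
Attributable cases ≈ PN × (exposed cases) = 0.80440 × 285 ≈ 229.25.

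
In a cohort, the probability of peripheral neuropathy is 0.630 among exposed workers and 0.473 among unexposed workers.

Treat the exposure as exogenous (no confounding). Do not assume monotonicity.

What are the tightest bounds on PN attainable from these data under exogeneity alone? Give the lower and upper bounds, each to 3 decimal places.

0.249 ≤ PN ≤ 0.837

Let p₁ = 0.63, p₀ = 0.473.
Under exogeneity alone the bounds on PN are max{0,(p₁−p₀)/p₁} ≤ PN ≤ min{1,(1−p₀)/p₁}.
  lower = (p₁ − p₀)/p₁ = 0.157 / 0.63 ≈ 0.2492
  upper = min{1, (1 − p₀)/p₁} = 0.527 / 0.63 ≈ 0.8365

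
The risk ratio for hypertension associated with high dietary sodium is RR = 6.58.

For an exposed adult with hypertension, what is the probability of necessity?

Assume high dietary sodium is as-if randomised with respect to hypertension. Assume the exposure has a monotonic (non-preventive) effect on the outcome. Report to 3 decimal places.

PN ≈ 0.848

Under exogeneity and monotonicity, PN = (RR − 1) / RR = 1 − 1/RR.
PN = (6.58 − 1) / 6.58 = 5.58 / 6.58 ≈ 0.8480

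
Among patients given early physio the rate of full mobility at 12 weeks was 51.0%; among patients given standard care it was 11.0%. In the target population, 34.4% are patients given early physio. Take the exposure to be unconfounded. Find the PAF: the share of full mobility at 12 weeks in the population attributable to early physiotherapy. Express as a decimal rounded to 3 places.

p₁ = 0.51, p₀ = 0.11.
Overall risk P(Y=1) = π·p₁ + (1−π)·p₀ = 0.344×0.51 + 0.656×0.11 = 0.2476.
Under exogeneity, PAF = [P(Y=1) − p₀] / P(Y=1).
PAF = (0.2476 − 0.11) / 0.2476 ≈ 0.5557

PAF ≈ 0.556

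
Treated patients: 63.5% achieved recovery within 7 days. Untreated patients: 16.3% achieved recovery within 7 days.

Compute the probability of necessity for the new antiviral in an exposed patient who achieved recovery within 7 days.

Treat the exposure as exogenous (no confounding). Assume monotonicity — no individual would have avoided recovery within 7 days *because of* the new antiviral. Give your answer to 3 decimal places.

p₁ = 0.635, p₀ = 0.163.
Under exogeneity and monotonicity, PN = (p₁ − p₀) / p₁.
PN = (0.635 − 0.163) / 0.635 = 0.472 / 0.635 ≈ 0.7433

PN ≈ 0.743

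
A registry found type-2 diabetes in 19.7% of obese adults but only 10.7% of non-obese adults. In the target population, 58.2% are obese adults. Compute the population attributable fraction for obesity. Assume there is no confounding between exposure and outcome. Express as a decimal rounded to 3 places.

PAF ≈ 0.329

p₁ = 0.197, p₀ = 0.107.
Overall risk P(Y=1) = π·p₁ + (1−π)·p₀ = 0.582×0.197 + 0.418×0.107 = 0.15938.
Under exogeneity, PAF = [P(Y=1) − p₀] / P(Y=1).
PAF = (0.15938 − 0.107) / 0.15938 ≈ 0.3286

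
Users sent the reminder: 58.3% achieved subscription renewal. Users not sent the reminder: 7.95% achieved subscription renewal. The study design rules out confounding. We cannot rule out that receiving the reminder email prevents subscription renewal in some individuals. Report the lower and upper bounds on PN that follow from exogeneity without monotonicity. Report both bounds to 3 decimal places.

0.864 ≤ PN ≤ 1.000

p₁ = 0.583, p₀ = 0.0795.
Under exogeneity alone the bounds on PN are max{0,(p₁−p₀)/p₁} ≤ PN ≤ min{1,(1−p₀)/p₁}.
  lower = (p₁ − p₀)/p₁ = 0.5035 / 0.583 ≈ 0.8636
  upper = min{1, (1 − p₀)/p₁} = 0.9205 / 0.583 ≈ 1.5789 → capped at 1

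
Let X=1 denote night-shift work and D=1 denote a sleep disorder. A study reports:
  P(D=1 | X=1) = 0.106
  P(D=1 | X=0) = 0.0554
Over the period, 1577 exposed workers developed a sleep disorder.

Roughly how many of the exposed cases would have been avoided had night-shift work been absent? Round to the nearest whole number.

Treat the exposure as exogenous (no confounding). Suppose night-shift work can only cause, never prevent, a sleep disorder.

about 753 cases

Let p₁ = 0.106, p₀ = 0.0554.
PN = (p₁ − p₀)/p₁ = (0.106 − 0.0554) / 0.106 ≈ 0.47736.
Attributable cases ≈ PN × (exposed cases) = 0.47736 × 1577 ≈ 752.79.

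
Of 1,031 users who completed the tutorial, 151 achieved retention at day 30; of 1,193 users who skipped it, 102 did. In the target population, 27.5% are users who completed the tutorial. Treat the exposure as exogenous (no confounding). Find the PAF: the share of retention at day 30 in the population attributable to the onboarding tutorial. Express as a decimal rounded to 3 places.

p₁ = P(outcome | exposed) = 151/1031 = 0.14646
p₀ = P(outcome | unexposed) = 102/1193 = 0.085499
Overall risk P(Y=1) = π·p₁ + (1−π)·p₀ = 0.275×0.14646 + 0.725×0.085499 = 0.10226.
Under exogeneity, PAF = [P(Y=1) − p₀] / P(Y=1).
PAF = (0.10226 − 0.085499) / 0.10226 ≈ 0.1639

PAF ≈ 0.164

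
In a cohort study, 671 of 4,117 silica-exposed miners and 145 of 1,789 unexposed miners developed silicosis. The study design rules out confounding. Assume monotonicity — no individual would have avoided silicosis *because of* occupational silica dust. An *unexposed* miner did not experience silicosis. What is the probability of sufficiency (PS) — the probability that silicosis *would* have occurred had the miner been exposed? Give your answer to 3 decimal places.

p₁ = P(outcome | exposed) = 671/4117 = 0.16298
p₀ = P(outcome | unexposed) = 145/1789 = 0.081051
Under exogeneity and monotonicity, PS = (p₁ − p₀) / (1 − p₀).
PS = (0.16298 − 0.081051) / (1 − 0.081051) = 0.081932 / 0.91895 ≈ 0.0892

PS ≈ 0.089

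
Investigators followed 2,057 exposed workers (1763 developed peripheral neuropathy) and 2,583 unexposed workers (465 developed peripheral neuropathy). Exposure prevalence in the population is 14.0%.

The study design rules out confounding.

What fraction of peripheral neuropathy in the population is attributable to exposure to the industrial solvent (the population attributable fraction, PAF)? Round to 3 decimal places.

p₁ = P(outcome | exposed) = 1763/2057 = 0.85707
p₀ = P(outcome | unexposed) = 465/2583 = 0.18002
Overall risk P(Y=1) = π·p₁ + (1−π)·p₀ = 0.14×0.85707 + 0.86×0.18002 = 0.27481.
Under exogeneity, PAF = [P(Y=1) − p₀] / P(Y=1).
PAF = (0.27481 − 0.18002) / 0.27481 ≈ 0.3449

PAF ≈ 0.345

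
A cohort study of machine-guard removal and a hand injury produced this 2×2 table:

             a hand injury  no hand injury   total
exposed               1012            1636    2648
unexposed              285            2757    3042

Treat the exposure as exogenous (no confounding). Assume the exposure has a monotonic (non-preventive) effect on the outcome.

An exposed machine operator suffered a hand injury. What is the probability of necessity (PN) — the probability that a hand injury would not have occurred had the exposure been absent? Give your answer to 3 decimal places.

PN ≈ 0.755

p₁ = P(outcome | exposed) = 1012/2648 = 0.38218
p₀ = P(outcome | unexposed) = 285/3042 = 0.093688
Under exogeneity and monotonicity, PN = (p₁ − p₀) / p₁.
PN = (0.38218 − 0.093688) / 0.38218 = 0.28849 / 0.38218 ≈ 0.7549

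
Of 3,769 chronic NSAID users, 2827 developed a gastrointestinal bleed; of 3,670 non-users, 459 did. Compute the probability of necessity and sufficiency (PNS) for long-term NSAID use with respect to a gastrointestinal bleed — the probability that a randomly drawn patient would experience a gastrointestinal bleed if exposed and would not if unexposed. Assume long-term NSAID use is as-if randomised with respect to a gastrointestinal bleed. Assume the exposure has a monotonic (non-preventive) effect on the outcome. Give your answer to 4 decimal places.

PNS ≈ 0.6250

p₁ = P(outcome | exposed) = 2827/3769 = 0.75007
p₀ = P(outcome | unexposed) = 459/3670 = 0.12507
Under exogeneity and monotonicity, PNS = p₁ − p₀.
PNS = 0.75007 − 0.12507 = 0.625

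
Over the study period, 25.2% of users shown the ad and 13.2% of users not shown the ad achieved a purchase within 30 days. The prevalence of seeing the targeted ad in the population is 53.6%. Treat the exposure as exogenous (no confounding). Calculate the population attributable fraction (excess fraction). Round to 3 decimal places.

PAF ≈ 0.328

p₁ = 0.252, p₀ = 0.132.
Overall risk P(Y=1) = π·p₁ + (1−π)·p₀ = 0.536×0.252 + 0.464×0.132 = 0.19632.
Under exogeneity, PAF = [P(Y=1) − p₀] / P(Y=1).
PAF = (0.19632 − 0.132) / 0.19632 ≈ 0.3276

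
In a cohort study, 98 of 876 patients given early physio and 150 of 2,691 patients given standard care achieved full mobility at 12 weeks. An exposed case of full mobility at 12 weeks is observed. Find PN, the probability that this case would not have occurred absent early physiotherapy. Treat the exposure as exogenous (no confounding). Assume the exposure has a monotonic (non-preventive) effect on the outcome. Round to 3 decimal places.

PN ≈ 0.502

p₁ = P(outcome | exposed) = 98/876 = 0.11187
p₀ = P(outcome | unexposed) = 150/2691 = 0.055741
Under exogeneity and monotonicity, PN = (p₁ − p₀) / p₁.
PN = (0.11187 − 0.055741) / 0.11187 = 0.056131 / 0.11187 ≈ 0.5017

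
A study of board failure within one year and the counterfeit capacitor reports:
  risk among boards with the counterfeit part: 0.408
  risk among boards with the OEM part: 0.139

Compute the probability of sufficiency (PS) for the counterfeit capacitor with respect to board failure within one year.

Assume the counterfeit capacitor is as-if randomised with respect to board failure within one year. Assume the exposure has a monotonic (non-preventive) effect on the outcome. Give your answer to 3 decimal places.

Let p₁ = 0.408, p₀ = 0.139.
Under exogeneity and monotonicity, PS = (p₁ − p₀) / (1 − p₀).
PS = (0.408 − 0.139) / (1 − 0.139) = 0.269 / 0.861 ≈ 0.3124

PS ≈ 0.312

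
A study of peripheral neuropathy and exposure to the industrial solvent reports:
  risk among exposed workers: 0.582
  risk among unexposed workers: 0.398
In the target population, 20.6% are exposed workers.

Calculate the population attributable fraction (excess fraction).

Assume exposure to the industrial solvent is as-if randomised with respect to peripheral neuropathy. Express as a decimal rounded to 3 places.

PAF ≈ 0.087

Let p₁ = 0.582, p₀ = 0.398.
Overall risk P(Y=1) = π·p₁ + (1−π)·p₀ = 0.206×0.582 + 0.794×0.398 = 0.4359.
Under exogeneity, PAF = [P(Y=1) − p₀] / P(Y=1).
PAF = (0.4359 − 0.398) / 0.4359 ≈ 0.0870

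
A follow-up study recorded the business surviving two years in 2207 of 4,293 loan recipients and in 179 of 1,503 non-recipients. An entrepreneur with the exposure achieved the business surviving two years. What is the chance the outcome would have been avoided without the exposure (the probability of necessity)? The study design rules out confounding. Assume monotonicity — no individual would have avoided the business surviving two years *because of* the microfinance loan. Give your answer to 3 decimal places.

PN ≈ 0.768

p₁ = P(outcome | exposed) = 2207/4293 = 0.51409
p₀ = P(outcome | unexposed) = 179/1503 = 0.1191
Under exogeneity and monotonicity, PN = (p₁ − p₀) / p₁.
PN = (0.51409 − 0.1191) / 0.51409 = 0.395 / 0.51409 ≈ 0.7683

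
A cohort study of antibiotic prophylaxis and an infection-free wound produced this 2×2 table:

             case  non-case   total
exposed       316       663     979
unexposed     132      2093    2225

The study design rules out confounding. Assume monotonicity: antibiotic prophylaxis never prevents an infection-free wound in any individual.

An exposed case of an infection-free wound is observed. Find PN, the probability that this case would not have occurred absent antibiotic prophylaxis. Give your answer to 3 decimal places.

p₁ = P(outcome | exposed) = 316/979 = 0.32278
p₀ = P(outcome | unexposed) = 132/2225 = 0.059326
Under exogeneity and monotonicity, PN = (p₁ − p₀) / p₁.
PN = (0.32278 − 0.059326) / 0.32278 = 0.26345 / 0.32278 ≈ 0.8162

PN ≈ 0.816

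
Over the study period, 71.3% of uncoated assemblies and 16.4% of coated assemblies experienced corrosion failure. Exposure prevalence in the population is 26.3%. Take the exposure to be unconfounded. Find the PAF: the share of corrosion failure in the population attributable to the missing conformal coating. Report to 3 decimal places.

p₁ = 0.713, p₀ = 0.164.
Overall risk P(Y=1) = π·p₁ + (1−π)·p₀ = 0.263×0.713 + 0.737×0.164 = 0.30839.
Under exogeneity, PAF = [P(Y=1) − p₀] / P(Y=1).
PAF = (0.30839 − 0.164) / 0.30839 ≈ 0.4682

PAF ≈ 0.468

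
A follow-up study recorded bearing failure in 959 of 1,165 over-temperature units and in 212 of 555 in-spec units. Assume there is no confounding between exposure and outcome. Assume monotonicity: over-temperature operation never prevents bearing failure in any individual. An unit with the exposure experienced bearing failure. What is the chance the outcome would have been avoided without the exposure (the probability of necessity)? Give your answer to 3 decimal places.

p₁ = P(outcome | exposed) = 959/1165 = 0.82318
p₀ = P(outcome | unexposed) = 212/555 = 0.38198
Under exogeneity and monotonicity, PN = (p₁ − p₀) / p₁.
PN = (0.82318 − 0.38198) / 0.82318 = 0.44119 / 0.82318 ≈ 0.5360

PN ≈ 0.536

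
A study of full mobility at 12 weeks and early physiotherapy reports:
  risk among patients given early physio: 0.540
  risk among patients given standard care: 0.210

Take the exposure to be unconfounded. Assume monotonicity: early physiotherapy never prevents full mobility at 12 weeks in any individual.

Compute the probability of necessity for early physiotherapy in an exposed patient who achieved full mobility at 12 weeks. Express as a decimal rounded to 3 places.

PN ≈ 0.611

Let p₁ = 0.54, p₀ = 0.21.
Under exogeneity and monotonicity, PN = (p₁ − p₀) / p₁.
PN = (0.54 − 0.21) / 0.54 = 0.33 / 0.54 ≈ 0.6111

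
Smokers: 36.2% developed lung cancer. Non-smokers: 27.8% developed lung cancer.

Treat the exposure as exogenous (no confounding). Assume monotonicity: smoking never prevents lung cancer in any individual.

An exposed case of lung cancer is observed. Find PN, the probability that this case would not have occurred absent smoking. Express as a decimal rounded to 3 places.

PN ≈ 0.232

p₁ = 0.362, p₀ = 0.278.
Under exogeneity and monotonicity, PN = (p₁ − p₀) / p₁.
PN = (0.362 − 0.278) / 0.362 = 0.084 / 0.362 ≈ 0.2320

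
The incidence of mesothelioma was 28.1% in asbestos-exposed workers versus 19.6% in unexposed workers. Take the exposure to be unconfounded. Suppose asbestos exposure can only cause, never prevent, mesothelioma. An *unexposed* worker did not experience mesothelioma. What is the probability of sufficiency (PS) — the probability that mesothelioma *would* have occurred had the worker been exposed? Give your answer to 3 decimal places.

p₁ = 0.281, p₀ = 0.196.
Under exogeneity and monotonicity, PS = (p₁ − p₀) / (1 − p₀).
PS = (0.281 − 0.196) / (1 − 0.196) = 0.085 / 0.804 ≈ 0.1057

PS ≈ 0.106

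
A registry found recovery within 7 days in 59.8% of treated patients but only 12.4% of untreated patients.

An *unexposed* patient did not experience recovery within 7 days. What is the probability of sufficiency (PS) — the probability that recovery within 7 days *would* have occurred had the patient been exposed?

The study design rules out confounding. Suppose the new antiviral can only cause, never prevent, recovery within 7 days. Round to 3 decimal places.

p₁ = 0.598, p₀ = 0.124.
Under exogeneity and monotonicity, PS = (p₁ − p₀) / (1 − p₀).
PS = (0.598 − 0.124) / (1 − 0.124) = 0.474 / 0.876 ≈ 0.5411

PS ≈ 0.541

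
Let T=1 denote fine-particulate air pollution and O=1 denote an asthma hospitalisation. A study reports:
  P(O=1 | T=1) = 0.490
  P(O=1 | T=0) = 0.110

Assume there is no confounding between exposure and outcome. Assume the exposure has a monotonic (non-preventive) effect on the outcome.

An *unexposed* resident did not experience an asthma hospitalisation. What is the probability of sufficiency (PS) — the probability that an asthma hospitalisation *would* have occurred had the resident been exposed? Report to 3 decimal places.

PS ≈ 0.427

Let p₁ = 0.49, p₀ = 0.11.
Under exogeneity and monotonicity, PS = (p₁ − p₀) / (1 − p₀).
PS = (0.49 − 0.11) / (1 − 0.11) = 0.38 / 0.89 ≈ 0.4270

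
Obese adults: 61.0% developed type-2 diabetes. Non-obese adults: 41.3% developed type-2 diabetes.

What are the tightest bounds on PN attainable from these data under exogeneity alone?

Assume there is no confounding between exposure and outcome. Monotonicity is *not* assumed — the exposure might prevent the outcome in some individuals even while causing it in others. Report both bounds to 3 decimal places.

p₁ = 0.61, p₀ = 0.413.
Under exogeneity alone the bounds on PN are max{0,(p₁−p₀)/p₁} ≤ PN ≤ min{1,(1−p₀)/p₁}.
  lower = (p₁ − p₀)/p₁ = 0.197 / 0.61 ≈ 0.3230
  upper = min{1, (1 − p₀)/p₁} = 0.587 / 0.61 ≈ 0.9623

0.323 ≤ PN ≤ 0.962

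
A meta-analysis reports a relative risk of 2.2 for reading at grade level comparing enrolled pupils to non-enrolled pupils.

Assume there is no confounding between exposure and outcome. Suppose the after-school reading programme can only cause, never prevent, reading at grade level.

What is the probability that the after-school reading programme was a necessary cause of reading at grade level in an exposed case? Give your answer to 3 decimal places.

Under exogeneity and monotonicity, PN = (RR − 1) / RR = 1 − 1/RR.
PN = (2.2 − 1) / 2.2 = 1.2 / 2.2 ≈ 0.5455

PN ≈ 0.545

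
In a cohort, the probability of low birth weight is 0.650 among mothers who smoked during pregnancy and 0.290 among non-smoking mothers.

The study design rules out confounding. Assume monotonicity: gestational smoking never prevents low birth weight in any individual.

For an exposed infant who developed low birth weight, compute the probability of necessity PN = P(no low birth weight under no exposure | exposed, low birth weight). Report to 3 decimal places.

PN ≈ 0.554

Let p₁ = 0.65, p₀ = 0.29.
Under exogeneity and monotonicity, PN = (p₁ − p₀) / p₁.
PN = (0.65 − 0.29) / 0.65 = 0.36 / 0.65 ≈ 0.5538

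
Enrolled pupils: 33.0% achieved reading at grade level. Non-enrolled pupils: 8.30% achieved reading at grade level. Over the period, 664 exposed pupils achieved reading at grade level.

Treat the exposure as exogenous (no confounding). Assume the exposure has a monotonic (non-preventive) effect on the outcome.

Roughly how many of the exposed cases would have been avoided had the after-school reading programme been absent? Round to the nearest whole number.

p₁ = 0.33, p₀ = 0.083.
PN = (p₁ − p₀)/p₁ = (0.33 − 0.083) / 0.33 ≈ 0.74848.
Attributable cases ≈ PN × (exposed cases) = 0.74848 × 664 ≈ 496.99.

about 497 cases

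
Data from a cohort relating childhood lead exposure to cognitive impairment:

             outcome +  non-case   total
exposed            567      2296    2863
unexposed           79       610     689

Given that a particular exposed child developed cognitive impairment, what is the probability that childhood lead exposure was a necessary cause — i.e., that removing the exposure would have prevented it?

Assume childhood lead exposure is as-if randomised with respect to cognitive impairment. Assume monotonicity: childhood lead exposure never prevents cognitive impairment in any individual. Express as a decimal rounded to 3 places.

p₁ = P(outcome | exposed) = 567/2863 = 0.19804
p₀ = P(outcome | unexposed) = 79/689 = 0.11466
Under exogeneity and monotonicity, PN = (p₁ − p₀) / p₁.
PN = (0.19804 − 0.11466) / 0.19804 = 0.083385 / 0.19804 ≈ 0.4210

PN ≈ 0.421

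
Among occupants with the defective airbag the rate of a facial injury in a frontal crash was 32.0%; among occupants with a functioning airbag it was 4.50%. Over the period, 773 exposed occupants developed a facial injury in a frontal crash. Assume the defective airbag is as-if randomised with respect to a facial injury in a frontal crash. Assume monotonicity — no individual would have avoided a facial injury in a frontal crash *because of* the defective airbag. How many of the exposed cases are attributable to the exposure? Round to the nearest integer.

p₁ = 0.32, p₀ = 0.045.
PN = (p₁ − p₀)/p₁ = (0.32 − 0.045) / 0.32 ≈ 0.85938.
Attributable cases ≈ PN × (exposed cases) = 0.85938 × 773 ≈ 664.30.

about 664 cases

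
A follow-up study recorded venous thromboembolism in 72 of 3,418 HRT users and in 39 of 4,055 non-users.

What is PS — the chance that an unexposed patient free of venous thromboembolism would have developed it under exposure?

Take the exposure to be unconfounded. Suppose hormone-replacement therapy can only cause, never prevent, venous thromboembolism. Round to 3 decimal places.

PS ≈ 0.012

p₁ = P(outcome | exposed) = 72/3418 = 0.021065
p₀ = P(outcome | unexposed) = 39/4055 = 0.0096178
Under exogeneity and monotonicity, PS = (p₁ − p₀) / (1 − p₀).
PS = (0.021065 − 0.0096178) / (1 − 0.0096178) = 0.011447 / 0.99038 ≈ 0.0116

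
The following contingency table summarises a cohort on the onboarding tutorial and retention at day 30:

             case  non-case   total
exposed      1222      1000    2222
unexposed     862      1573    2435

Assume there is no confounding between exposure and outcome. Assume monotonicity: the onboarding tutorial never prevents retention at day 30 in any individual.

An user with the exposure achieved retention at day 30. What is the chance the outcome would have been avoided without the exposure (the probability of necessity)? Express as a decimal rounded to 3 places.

PN ≈ 0.356

p₁ = P(outcome | exposed) = 1222/2222 = 0.54995
p₀ = P(outcome | unexposed) = 862/2435 = 0.354
Under exogeneity and monotonicity, PN = (p₁ − p₀) / p₁.
PN = (0.54995 − 0.354) / 0.54995 = 0.19595 / 0.54995 ≈ 0.3563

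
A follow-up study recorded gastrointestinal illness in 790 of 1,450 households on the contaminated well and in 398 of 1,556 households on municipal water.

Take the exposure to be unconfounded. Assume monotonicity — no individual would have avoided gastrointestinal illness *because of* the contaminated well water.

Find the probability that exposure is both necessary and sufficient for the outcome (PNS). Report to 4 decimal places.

p₁ = P(outcome | exposed) = 790/1450 = 0.54483
p₀ = P(outcome | unexposed) = 398/1556 = 0.25578
Under exogeneity and monotonicity, PNS = p₁ − p₀.
PNS = 0.54483 − 0.25578 = 0.28904

PNS ≈ 0.2890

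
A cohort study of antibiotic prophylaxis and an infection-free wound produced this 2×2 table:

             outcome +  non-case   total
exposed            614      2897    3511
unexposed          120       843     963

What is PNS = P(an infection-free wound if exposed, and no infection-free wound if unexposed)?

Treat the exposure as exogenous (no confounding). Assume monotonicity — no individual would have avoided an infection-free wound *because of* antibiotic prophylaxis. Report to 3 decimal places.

p₁ = P(outcome | exposed) = 614/3511 = 0.17488
p₀ = P(outcome | unexposed) = 120/963 = 0.12461
Under exogeneity and monotonicity, PNS = p₁ − p₀.
PNS = 0.17488 − 0.12461 = 0.050268

PNS ≈ 0.050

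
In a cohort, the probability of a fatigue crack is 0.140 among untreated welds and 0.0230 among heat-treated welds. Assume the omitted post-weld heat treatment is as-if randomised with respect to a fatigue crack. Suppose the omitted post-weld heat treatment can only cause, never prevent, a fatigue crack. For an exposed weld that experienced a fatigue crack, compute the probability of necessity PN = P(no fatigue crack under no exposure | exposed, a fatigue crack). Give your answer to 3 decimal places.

Let p₁ = 0.14, p₀ = 0.023.
Under exogeneity and monotonicity, PN = (p₁ − p₀) / p₁.
PN = (0.14 − 0.023) / 0.14 = 0.117 / 0.14 ≈ 0.8357

PN ≈ 0.836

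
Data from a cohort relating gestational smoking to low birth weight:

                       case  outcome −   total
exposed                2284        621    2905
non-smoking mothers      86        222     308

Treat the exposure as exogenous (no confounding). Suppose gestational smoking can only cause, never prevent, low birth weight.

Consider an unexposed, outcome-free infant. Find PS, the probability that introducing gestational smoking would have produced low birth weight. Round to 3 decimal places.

PS ≈ 0.703

p₁ = P(outcome | exposed) = 2284/2905 = 0.78623
p₀ = P(outcome | unexposed) = 86/308 = 0.27922
Under exogeneity and monotonicity, PS = (p₁ − p₀)/(1 − p₀).
PS = (0.78623 − 0.27922) / 0.72078 ≈ 0.7034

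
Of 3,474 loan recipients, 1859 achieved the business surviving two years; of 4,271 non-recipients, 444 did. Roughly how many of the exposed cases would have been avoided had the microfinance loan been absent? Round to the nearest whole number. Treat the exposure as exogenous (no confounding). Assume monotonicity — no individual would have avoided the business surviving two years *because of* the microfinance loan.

about 1498 cases

p₁ = P(outcome | exposed) = 1859/3474 = 0.53512
p₀ = P(outcome | unexposed) = 444/4271 = 0.10396
PN = (p₁ − p₀)/p₁ = (0.53512 − 0.10396) / 0.53512 ≈ 0.80573.
Attributable cases ≈ PN × (exposed cases) = 0.80573 × 1859 ≈ 1497.85.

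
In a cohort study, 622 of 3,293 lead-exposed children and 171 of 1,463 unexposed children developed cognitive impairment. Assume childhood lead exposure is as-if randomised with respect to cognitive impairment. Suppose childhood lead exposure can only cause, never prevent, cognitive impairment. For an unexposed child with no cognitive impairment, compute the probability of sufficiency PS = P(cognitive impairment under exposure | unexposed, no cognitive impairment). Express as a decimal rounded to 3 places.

PS ≈ 0.082

p₁ = P(outcome | exposed) = 622/3293 = 0.18889
p₀ = P(outcome | unexposed) = 171/1463 = 0.11688
Under exogeneity and monotonicity, PS = (p₁ − p₀) / (1 − p₀).
PS = (0.18889 − 0.11688) / (1 − 0.11688) = 0.072002 / 0.88312 ≈ 0.0815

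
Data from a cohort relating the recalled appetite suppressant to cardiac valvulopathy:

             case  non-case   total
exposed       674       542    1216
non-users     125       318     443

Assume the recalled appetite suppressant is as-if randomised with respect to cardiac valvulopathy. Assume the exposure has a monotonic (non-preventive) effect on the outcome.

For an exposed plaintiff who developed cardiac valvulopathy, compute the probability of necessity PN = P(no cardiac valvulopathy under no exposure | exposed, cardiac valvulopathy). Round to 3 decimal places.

p₁ = P(outcome | exposed) = 674/1216 = 0.55428
p₀ = P(outcome | unexposed) = 125/443 = 0.28217
Under exogeneity and monotonicity, PN = (p₁ − p₀)/p₁.
PN = (0.55428 − 0.28217) / 0.55428 ≈ 0.4909

PN ≈ 0.491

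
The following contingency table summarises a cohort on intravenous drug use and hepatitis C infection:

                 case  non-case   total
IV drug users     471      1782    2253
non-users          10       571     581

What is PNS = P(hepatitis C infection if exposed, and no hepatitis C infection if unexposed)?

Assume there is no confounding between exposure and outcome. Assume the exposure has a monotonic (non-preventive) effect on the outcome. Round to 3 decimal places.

PNS ≈ 0.192

p₁ = P(outcome | exposed) = 471/2253 = 0.20905
p₀ = P(outcome | unexposed) = 10/581 = 0.017212
Under exogeneity and monotonicity, PNS = p₁ − p₀.
PNS = 0.20905 − 0.017212 = 0.19184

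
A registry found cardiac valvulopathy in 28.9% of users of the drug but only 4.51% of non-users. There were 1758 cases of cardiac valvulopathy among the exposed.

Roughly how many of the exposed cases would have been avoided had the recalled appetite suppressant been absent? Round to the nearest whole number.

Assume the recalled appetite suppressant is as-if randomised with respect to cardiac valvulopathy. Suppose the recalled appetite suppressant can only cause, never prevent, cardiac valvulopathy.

p₁ = 0.289, p₀ = 0.0451.
PN = (p₁ − p₀)/p₁ = (0.289 − 0.0451) / 0.289 ≈ 0.84394.
Attributable cases ≈ PN × (exposed cases) = 0.84394 × 1758 ≈ 1483.65.

about 1484 cases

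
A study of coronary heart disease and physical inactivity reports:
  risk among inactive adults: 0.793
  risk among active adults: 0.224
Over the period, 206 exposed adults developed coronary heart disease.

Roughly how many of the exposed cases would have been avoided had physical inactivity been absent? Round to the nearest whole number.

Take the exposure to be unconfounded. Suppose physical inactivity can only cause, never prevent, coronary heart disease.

about 148 cases

Let p₁ = 0.793, p₀ = 0.224.
PN = (p₁ − p₀)/p₁ = (0.793 − 0.224) / 0.793 ≈ 0.71753.
Attributable cases ≈ PN × (exposed cases) = 0.71753 × 206 ≈ 147.81.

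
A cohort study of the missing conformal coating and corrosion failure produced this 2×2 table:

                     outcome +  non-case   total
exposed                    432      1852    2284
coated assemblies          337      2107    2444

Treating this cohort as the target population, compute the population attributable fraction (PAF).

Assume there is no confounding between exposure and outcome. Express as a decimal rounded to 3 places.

p₁ = P(outcome | exposed) = 432/2284 = 0.18914
p₀ = P(outcome | unexposed) = 337/2444 = 0.13789
Exposure prevalence π = 2284/4728 = 0.48308; overall risk P(Y=1) = 0.16265.
Under exogeneity, PAF = [P(Y=1) − p₀]/P(Y=1).
PAF = (0.16265 − 0.13789) / 0.16265 ≈ 0.1522

PAF ≈ 0.152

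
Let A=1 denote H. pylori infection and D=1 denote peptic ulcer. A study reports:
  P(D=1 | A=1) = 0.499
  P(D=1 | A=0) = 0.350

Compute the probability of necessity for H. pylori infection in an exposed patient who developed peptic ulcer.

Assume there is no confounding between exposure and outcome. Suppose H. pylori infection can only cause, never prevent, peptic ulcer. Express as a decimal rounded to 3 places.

PN ≈ 0.299

Let p₁ = 0.499, p₀ = 0.35.
Under exogeneity and monotonicity, PN = (p₁ − p₀) / p₁.
PN = (0.499 − 0.35) / 0.499 = 0.149 / 0.499 ≈ 0.2986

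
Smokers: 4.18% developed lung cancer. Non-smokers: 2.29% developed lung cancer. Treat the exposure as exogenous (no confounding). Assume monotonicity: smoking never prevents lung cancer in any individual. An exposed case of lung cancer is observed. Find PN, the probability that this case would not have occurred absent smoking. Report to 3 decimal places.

p₁ = 0.0418, p₀ = 0.0229.
Under exogeneity and monotonicity, PN = (p₁ − p₀) / p₁.
PN = (0.0418 − 0.0229) / 0.0418 = 0.0189 / 0.0418 ≈ 0.4522

PN ≈ 0.452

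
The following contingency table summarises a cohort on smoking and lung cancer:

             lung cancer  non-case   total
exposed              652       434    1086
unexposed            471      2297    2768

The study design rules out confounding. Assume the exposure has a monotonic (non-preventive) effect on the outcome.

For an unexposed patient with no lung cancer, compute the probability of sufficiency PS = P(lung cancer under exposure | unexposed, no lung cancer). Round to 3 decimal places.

PS ≈ 0.518

p₁ = P(outcome | exposed) = 652/1086 = 0.60037
p₀ = P(outcome | unexposed) = 471/2768 = 0.17016
Under exogeneity and monotonicity, PS = (p₁ − p₀) / (1 − p₀).
PS = (0.60037 − 0.17016) / (1 − 0.17016) = 0.43021 / 0.82984 ≈ 0.5184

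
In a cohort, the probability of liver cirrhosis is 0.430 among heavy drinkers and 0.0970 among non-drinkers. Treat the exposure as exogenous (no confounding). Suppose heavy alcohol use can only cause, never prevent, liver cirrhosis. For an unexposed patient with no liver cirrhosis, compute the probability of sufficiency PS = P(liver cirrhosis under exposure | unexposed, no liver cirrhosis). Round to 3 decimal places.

Let p₁ = 0.43, p₀ = 0.097.
Under exogeneity and monotonicity, PS = (p₁ − p₀) / (1 − p₀).
PS = (0.43 − 0.097) / (1 − 0.097) = 0.333 / 0.903 ≈ 0.3688

PS ≈ 0.369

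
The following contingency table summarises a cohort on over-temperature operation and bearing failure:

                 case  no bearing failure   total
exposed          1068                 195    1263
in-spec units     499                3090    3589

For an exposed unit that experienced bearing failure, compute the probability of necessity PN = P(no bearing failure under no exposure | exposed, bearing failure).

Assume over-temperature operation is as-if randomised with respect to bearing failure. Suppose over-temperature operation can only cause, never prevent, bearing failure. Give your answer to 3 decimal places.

PN ≈ 0.836

p₁ = P(outcome | exposed) = 1068/1263 = 0.84561
p₀ = P(outcome | unexposed) = 499/3589 = 0.13904
Under exogeneity and monotonicity, PN = (p₁ − p₀)/p₁.
PN = (0.84561 − 0.13904) / 0.84561 ≈ 0.8356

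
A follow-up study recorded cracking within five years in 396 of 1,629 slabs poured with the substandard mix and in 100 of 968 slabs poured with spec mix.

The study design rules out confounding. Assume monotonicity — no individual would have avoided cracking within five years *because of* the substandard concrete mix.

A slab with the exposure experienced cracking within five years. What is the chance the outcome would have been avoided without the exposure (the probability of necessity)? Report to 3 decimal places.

PN ≈ 0.575

p₁ = P(outcome | exposed) = 396/1629 = 0.24309
p₀ = P(outcome | unexposed) = 100/968 = 0.10331
Under exogeneity and monotonicity, PN = (p₁ − p₀) / p₁.
PN = (0.24309 − 0.10331) / 0.24309 = 0.13979 / 0.24309 ≈ 0.5750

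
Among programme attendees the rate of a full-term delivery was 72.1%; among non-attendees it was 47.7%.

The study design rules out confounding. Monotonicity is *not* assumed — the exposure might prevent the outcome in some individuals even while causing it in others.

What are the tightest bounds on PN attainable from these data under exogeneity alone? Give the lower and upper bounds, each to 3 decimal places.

p₁ = 0.721, p₀ = 0.477.
Under exogeneity alone the bounds on PN are max{0,(p₁−p₀)/p₁} ≤ PN ≤ min{1,(1−p₀)/p₁}.
  lower = (p₁ − p₀)/p₁ = 0.244 / 0.721 ≈ 0.3384
  upper = min{1, (1 − p₀)/p₁} = 0.523 / 0.721 ≈ 0.7254

0.338 ≤ PN ≤ 0.725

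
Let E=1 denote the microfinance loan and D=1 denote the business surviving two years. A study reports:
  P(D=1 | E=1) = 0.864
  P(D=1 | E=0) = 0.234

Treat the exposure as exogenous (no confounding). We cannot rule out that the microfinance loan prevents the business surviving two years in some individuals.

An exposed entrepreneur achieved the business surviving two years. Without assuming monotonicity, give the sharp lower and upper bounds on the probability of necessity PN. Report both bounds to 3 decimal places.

0.729 ≤ PN ≤ 0.887

Let p₁ = 0.864, p₀ = 0.234.
Under exogeneity alone the bounds on PN are max{0,(p₁−p₀)/p₁} ≤ PN ≤ min{1,(1−p₀)/p₁}.
  lower = (p₁ − p₀)/p₁ = 0.63 / 0.864 ≈ 0.7292
  upper = min{1, (1 − p₀)/p₁} = 0.766 / 0.864 ≈ 0.8866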